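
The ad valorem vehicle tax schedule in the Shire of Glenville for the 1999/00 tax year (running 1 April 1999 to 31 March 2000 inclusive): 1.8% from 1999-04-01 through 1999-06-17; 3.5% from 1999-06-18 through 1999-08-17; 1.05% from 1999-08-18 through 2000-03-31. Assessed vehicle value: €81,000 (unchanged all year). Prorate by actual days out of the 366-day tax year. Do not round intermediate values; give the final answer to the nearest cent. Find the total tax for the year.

1999-04-01 to 1999-06-17: 78 days at 1.8% → €81,000 × 1.8% × 78/366 = €310.7213
1999-06-18 to 1999-08-17: 61 days at 3.5% → €81,000 × 3.5% × 61/366 = €472.5000
1999-08-18 to 2000-03-31: 227 days at 1.05% → €81,000 × 1.05% × 227/366 = €527.4959
Total = €1,310.7172

€1,310.72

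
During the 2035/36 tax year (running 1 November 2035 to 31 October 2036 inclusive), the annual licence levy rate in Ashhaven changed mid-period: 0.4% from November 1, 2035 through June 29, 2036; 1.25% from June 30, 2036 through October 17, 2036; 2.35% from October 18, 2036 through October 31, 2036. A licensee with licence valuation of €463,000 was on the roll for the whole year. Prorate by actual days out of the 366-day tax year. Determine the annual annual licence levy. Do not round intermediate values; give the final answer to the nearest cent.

November 1, 2035 – June 29, 2036: 242 days at 0.4% → €463,000 × 0.4% × 242/366 = €1,224.5464
June 30 – October 17, 2036: 110 days at 1.25% → €463,000 × 1.25% × 110/366 = €1,739.4126
October 18 – October 31, 2036: 14 days at 2.35% → €463,000 × 2.35% × 14/366 = €416.1940
Total = €3,380.1530

€3,380.15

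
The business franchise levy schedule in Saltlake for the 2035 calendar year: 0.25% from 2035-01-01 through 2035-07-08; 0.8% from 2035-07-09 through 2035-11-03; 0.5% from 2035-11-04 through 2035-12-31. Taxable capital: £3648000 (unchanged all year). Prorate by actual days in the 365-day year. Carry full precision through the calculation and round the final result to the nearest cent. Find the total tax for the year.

2035-01-01 to 2035-07-08: 189 days at 0.25% → £3648000 × 0.25% × 189/365 = £4722.4110
2035-07-09 to 2035-11-03: 118 days at 0.8% → £3648000 × 0.8% × 118/365 = £9434.8274
2035-11-04 to 2035-12-31: 58 days at 0.5% → £3648000 × 0.5% × 58/365 = £2898.4110
Total = £17055.6493

£17055.65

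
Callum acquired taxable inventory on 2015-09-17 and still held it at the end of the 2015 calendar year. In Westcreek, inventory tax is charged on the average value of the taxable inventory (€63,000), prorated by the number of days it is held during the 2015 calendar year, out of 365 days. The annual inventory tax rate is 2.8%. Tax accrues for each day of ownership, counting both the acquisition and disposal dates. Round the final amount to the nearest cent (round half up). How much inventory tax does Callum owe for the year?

€512.28

Days held (2015-09-17 to 2015-12-31): 106 out of 365
Tax = €63,000 × 2.8% × 106/365 = €512.2849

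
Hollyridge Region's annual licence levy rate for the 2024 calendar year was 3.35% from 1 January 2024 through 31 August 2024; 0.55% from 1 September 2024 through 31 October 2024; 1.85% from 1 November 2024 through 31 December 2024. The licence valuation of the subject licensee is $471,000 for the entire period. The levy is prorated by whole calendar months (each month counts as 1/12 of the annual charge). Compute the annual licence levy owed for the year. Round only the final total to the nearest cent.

1 January – 31 August 2024: 8 months at 3.35% → $471,000 × 3.35% × 8/12 = $10,519.0000
1 September – 31 October 2024: 2 months at 0.55% → $471,000 × 0.55% × 2/12 = $431.7500
1 November – 31 December 2024: 2 months at 1.85% → $471,000 × 1.85% × 2/12 = $1,452.2500
Total = $12,403.0000

$12,403.00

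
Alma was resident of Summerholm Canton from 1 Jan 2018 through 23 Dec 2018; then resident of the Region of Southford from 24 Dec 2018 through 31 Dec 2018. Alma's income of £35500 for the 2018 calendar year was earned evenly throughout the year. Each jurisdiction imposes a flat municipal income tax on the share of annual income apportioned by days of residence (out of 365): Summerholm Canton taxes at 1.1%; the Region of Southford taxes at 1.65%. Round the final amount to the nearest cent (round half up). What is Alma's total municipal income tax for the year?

Summerholm Canton, 1 Jan – 23 Dec 2018: 357 days → £35500 × 1.1% × 357/365 = £381.9411
The Region of Southford, 24 Dec – 31 Dec 2018: 8 days → £35500 × 1.65% × 8/365 = £12.8384
Total = £394.7795

£394.78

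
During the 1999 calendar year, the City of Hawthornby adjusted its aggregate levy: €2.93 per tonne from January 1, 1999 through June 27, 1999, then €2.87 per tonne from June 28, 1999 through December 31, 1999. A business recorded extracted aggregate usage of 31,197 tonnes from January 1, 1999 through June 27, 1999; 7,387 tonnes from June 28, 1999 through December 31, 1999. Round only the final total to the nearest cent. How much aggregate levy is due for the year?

€112,607.90

January 1 – June 27, 1999: 31,197 tonnes at €2.93/tonne → €91,407.21
June 28 – December 31, 1999: 7,387 tonnes at €2.87/tonne → €21,200.69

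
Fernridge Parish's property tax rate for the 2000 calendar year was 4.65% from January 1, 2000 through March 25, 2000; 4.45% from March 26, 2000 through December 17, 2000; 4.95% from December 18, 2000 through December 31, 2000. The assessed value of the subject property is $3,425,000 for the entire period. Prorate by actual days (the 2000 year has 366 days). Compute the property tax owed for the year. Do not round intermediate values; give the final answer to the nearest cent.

January 1 – March 25, 2000: 85 days at 4.65% → $3,425,000 × 4.65% × 85/366 = $36,987.1926
March 26 – December 17, 2000: 267 days at 4.45% → $3,425,000 × 4.45% × 267/366 = $111,186.1680
December 18 – December 31, 2000: 14 days at 4.95% → $3,425,000 × 4.95% × 14/366 = $6,485.0410
Total = $154,658.4016

$154,658.40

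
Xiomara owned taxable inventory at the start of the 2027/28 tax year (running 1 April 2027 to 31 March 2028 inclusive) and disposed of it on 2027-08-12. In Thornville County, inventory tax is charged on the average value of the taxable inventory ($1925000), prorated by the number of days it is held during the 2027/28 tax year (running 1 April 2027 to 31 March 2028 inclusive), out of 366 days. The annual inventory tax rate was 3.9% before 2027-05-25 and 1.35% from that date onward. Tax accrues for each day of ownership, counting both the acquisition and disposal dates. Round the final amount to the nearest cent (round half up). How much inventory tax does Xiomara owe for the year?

$16756.97

2027-04-01 to 2027-05-24: 54 days at 3.9% → $1925000 × 3.9% × 54/366 = $11076.6393
2027-05-25 to 2027-08-12: 80 days at 1.35% → $1925000 × 1.35% × 80/366 = $5680.3279
Total = $16756.9672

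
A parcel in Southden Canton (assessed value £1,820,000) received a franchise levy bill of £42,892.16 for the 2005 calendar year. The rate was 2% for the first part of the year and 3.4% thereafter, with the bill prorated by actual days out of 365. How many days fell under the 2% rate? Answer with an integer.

272 days

Let d = days at the first rate; then 365 − d days at the second rate.
£1,820,000 × [2%·d + 3.4%·(365−d)] / 365 = £42,892.16
Solving gives d = 272, so the new rate took effect on 30 September 2005.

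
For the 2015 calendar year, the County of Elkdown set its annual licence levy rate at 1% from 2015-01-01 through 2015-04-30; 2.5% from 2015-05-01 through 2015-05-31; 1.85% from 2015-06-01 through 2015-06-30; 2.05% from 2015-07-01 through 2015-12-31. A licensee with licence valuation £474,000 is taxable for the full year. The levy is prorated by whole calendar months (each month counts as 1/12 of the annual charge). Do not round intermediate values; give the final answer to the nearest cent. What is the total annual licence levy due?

£8,156.75

2015-01-01 to 2015-04-30: 4 months at 1% → £474,000 × 1% × 4/12 = £1,580.0000
2015-05-01 to 2015-05-31: 1 month at 2.5% → £474,000 × 2.5% × 1/12 = £987.5000
2015-06-01 to 2015-06-30: 1 month at 1.85% → £474,000 × 1.85% × 1/12 = £730.7500
2015-07-01 to 2015-12-31: 6 months at 2.05% → £474,000 × 2.05% × 6/12 = £4,858.5000
Total = £8,156.7500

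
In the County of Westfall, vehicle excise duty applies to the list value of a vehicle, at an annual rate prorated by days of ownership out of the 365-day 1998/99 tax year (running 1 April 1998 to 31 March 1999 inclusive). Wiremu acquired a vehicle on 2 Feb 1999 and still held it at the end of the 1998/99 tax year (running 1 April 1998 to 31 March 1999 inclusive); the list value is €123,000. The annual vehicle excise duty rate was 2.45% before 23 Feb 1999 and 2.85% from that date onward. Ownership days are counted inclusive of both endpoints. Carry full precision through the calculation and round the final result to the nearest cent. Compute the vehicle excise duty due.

2 Feb – 22 Feb 1999: 21 days at 2.45% → €123,000 × 2.45% × 21/365 = €173.3795
23 Feb – 31 Mar 1999: 37 days at 2.85% → €123,000 × 2.85% × 37/365 = €355.3521
Total = €528.7315

€528.73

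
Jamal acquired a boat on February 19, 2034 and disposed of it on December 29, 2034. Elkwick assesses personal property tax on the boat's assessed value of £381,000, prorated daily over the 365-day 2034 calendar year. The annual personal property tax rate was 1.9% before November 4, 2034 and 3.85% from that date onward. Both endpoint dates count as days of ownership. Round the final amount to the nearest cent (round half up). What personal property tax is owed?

£7,367.39

February 19 – November 3, 2034: 258 days at 1.9% → £381,000 × 1.9% × 258/365 = £5,116.8822
November 4 – December 29, 2034: 56 days at 3.85% → £381,000 × 3.85% × 56/365 = £2,250.5096
Total = £7,367.3918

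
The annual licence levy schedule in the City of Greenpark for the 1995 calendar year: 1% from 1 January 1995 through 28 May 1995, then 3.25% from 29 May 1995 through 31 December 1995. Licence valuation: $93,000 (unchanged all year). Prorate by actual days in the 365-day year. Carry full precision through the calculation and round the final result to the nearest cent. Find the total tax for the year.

1 January – 28 May 1995: 148 days at 1% → $93,000 × 1% × 148/365 = $377.0959
29 May – 31 December 1995: 217 days at 3.25% → $93,000 × 3.25% × 217/365 = $1,796.9384
Total = $2,174.0342

$2,174.03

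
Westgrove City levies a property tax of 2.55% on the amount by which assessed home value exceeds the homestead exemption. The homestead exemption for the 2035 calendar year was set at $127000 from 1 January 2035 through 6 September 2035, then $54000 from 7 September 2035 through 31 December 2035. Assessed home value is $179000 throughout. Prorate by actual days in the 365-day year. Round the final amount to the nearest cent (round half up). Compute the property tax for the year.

1 January – 6 September 2035: 249 days, exemption $127000 → ($179000 − $127000) × 2.55% × 249/365 = $904.5863
7 September – 31 December 2035: 116 days, exemption $54000 → ($179000 − $54000) × 2.55% × 116/365 = $1013.0137
Total = $1917.6000

$1917.60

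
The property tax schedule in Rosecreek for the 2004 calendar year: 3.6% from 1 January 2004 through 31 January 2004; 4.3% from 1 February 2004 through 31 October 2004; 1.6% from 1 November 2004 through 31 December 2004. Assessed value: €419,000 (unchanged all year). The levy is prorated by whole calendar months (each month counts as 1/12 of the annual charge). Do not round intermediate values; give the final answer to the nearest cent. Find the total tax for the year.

€15,887.08

1 January – 31 January 2004: 1 month at 3.6% → €419,000 × 3.6% × 1/12 = €1,257.0000
1 February – 31 October 2004: 9 months at 4.3% → €419,000 × 4.3% × 9/12 = €13,512.7500
1 November – 31 December 2004: 2 months at 1.6% → €419,000 × 1.6% × 2/12 = €1,117.3333
Total = €15,887.0833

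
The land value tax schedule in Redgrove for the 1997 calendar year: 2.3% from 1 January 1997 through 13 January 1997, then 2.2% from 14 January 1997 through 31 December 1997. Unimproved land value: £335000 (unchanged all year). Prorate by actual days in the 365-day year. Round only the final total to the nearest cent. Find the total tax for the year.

£7381.93

1 January – 13 January 1997: 13 days at 2.3% → £335000 × 2.3% × 13/365 = £274.4247
14 January – 31 December 1997: 352 days at 2.2% → £335000 × 2.2% × 352/365 = £7107.5068
Total = £7381.9315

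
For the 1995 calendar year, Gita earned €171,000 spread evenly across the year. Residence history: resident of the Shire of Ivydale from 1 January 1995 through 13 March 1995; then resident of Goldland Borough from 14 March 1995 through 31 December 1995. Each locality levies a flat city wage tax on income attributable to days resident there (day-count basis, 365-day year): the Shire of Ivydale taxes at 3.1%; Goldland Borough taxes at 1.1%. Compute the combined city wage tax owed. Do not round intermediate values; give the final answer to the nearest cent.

€2,555.63

The Shire of Ivydale, 1 January – 13 March 1995: 72 days → €171,000 × 3.1% × 72/365 = €1,045.6767
Goldland Borough, 14 March – 31 December 1995: 293 days → €171,000 × 1.1% × 293/365 = €1,509.9534
Total = €2,555.6301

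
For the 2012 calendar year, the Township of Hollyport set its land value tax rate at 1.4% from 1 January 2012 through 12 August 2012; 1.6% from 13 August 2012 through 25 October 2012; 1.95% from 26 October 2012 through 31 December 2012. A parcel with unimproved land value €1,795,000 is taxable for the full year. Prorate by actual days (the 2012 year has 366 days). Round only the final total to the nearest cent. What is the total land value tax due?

1 January – 12 August 2012: 225 days at 1.4% → €1,795,000 × 1.4% × 225/366 = €15,448.7705
13 August – 25 October 2012: 74 days at 1.6% → €1,795,000 × 1.6% × 74/366 = €5,806.7760
26 October – 31 December 2012: 67 days at 1.95% → €1,795,000 × 1.95% × 67/366 = €6,407.5615
Total = €27,663.1079

€27,663.11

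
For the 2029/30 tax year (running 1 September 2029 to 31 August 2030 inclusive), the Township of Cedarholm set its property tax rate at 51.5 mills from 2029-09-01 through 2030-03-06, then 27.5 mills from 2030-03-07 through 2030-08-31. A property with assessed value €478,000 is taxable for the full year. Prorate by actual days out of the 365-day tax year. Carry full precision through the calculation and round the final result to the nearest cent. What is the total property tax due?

€19,022.44

2029-09-01 to 2030-03-06: 187 days at 51.5 mills → €478,000 × 5.15% × 187/365 = €12,611.9973
2030-03-07 to 2030-08-31: 178 days at 27.5 mills → €478,000 × 2.75% × 178/365 = €6,410.4384
Total = €19,022.4356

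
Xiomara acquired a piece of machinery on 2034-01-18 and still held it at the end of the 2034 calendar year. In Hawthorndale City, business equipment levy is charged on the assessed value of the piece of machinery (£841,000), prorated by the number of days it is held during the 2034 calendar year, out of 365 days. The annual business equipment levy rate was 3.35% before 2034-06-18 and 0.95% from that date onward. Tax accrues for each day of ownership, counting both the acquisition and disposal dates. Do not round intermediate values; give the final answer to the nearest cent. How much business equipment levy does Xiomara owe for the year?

£15,967.48

2034-01-18 to 2034-06-17: 151 days at 3.35% → £841,000 × 3.35% × 151/365 = £11,655.3384
2034-06-18 to 2034-12-31: 197 days at 0.95% → £841,000 × 0.95% × 197/365 = £4,312.1411
Total = £15,967.4795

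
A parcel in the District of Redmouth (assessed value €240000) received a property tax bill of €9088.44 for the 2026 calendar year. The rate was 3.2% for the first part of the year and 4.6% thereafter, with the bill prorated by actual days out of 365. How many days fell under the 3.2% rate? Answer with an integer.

212 days

Let d = days at the first rate; then 365 − d days at the second rate.
€240000 × [3.2%·d + 4.6%·(365−d)] / 365 = €9088.44
Solving gives d = 212, so the new rate took effect on August 1, 2026.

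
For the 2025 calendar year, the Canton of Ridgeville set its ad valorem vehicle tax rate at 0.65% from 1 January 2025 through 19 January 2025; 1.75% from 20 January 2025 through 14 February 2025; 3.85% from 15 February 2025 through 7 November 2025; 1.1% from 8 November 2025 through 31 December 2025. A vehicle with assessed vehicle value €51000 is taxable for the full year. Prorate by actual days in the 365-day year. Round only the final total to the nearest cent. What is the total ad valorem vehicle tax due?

1 January – 19 January 2025: 19 days at 0.65% → €51000 × 0.65% × 19/365 = €17.2562
20 January – 14 February 2025: 26 days at 1.75% → €51000 × 1.75% × 26/365 = €63.5753
15 February – 7 November 2025: 266 days at 3.85% → €51000 × 3.85% × 266/365 = €1430.9342
8 November – 31 December 2025: 54 days at 1.1% → €51000 × 1.1% × 54/365 = €82.9973
Total = €1594.7630

€1594.76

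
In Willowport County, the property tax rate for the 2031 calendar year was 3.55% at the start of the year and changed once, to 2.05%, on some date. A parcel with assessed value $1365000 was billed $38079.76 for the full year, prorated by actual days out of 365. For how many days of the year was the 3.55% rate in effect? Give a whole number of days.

180 days

Let d = days at the first rate; then 365 − d days at the second rate.
$1365000 × [3.55%·d + 2.05%·(365−d)] / 365 = $38079.76
Solving gives d = 180, so the new rate took effect on 30 June 2031.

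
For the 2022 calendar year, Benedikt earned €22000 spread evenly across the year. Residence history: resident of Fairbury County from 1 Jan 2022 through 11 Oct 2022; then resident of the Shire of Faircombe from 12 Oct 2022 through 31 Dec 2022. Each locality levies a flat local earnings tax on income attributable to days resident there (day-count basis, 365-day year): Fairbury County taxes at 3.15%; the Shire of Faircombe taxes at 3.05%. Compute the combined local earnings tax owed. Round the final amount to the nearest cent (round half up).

€688.12

Fairbury County, 1 Jan – 11 Oct 2022: 284 days → €22000 × 3.15% × 284/365 = €539.2110
The Shire of Faircombe, 12 Oct – 31 Dec 2022: 81 days → €22000 × 3.05% × 81/365 = €148.9068
Total = €688.1178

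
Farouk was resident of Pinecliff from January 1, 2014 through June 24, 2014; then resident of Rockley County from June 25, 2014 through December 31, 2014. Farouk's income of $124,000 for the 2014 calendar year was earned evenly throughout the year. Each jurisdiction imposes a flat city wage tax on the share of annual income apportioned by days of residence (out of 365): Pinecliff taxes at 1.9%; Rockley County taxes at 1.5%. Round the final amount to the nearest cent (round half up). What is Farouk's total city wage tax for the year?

Pinecliff, January 1 – June 24, 2014: 175 days → $124,000 × 1.9% × 175/365 = $1,129.5890
Rockley County, June 25 – December 31, 2014: 190 days → $124,000 × 1.5% × 190/365 = $968.2192
Total = $2,097.8082

$2,097.81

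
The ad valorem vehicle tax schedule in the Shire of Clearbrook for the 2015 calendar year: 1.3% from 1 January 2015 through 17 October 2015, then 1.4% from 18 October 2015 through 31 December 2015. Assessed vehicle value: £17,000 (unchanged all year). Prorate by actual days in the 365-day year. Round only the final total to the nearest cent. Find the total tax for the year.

1 January – 17 October 2015: 290 days at 1.3% → £17,000 × 1.3% × 290/365 = £175.5890
18 October – 31 December 2015: 75 days at 1.4% → £17,000 × 1.4% × 75/365 = £48.9041
Total = £224.4932

£224.49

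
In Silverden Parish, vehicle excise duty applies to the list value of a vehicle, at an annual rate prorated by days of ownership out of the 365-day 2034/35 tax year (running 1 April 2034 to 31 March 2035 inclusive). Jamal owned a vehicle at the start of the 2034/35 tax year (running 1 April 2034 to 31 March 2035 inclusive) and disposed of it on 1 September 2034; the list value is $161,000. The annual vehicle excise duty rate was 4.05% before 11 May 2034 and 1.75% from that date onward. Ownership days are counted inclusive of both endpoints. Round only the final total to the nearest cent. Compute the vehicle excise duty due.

$1,594.56

1 April – 10 May 2034: 40 days at 4.05% → $161,000 × 4.05% × 40/365 = $714.5753
11 May – 1 September 2034: 114 days at 1.75% → $161,000 × 1.75% × 114/365 = $879.9863
Total = $1,594.5616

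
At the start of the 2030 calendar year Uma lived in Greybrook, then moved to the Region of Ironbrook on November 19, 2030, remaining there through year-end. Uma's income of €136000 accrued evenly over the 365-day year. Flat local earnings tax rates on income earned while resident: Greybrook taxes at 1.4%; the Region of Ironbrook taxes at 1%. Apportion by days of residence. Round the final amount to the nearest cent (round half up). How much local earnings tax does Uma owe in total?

Greybrook, January 1 – November 18, 2030: 322 days → €136000 × 1.4% × 322/365 = €1679.6932
The Region of Ironbrook, November 19 – December 31, 2030: 43 days → €136000 × 1% × 43/365 = €160.2192
Total = €1839.9123

€1839.91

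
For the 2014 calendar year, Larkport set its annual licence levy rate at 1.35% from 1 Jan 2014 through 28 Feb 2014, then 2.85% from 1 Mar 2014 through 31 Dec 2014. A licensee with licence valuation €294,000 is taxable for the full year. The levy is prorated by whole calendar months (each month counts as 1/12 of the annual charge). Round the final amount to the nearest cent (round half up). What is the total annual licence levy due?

1 Jan – 28 Feb 2014: 2 months at 1.35% → €294,000 × 1.35% × 2/12 = €661.5000
1 Mar – 31 Dec 2014: 10 months at 2.85% → €294,000 × 2.85% × 10/12 = €6,982.5000
Total = €7,644.0000

€7,644.00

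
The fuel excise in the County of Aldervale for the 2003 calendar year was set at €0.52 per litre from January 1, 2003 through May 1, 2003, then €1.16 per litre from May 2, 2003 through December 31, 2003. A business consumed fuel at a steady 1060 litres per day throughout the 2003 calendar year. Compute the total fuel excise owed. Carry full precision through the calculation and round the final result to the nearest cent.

January 1 – May 1, 2003: 121 days × 1060 litres/day = 128,260 litres at €0.52/litre → €66,695.20
May 2 – December 31, 2003: 244 days × 1060 litres/day = 258,640 litres at €1.16/litre → €300,022.40

€366,717.60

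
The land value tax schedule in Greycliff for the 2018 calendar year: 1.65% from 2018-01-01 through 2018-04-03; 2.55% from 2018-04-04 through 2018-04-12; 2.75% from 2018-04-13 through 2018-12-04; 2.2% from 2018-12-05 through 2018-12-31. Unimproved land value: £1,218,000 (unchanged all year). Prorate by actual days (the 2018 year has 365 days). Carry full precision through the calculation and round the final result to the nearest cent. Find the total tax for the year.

£29,525.65

2018-01-01 to 2018-04-03: 93 days at 1.65% → £1,218,000 × 1.65% × 93/365 = £5,120.6055
2018-04-04 to 2018-04-12: 9 days at 2.55% → £1,218,000 × 2.55% × 9/365 = £765.8384
2018-04-13 to 2018-12-04: 236 days at 2.75% → £1,218,000 × 2.75% × 236/365 = £21,657.0411
2018-12-05 to 2018-12-31: 27 days at 2.2% → £1,218,000 × 2.2% × 27/365 = £1,982.1699
Total = £29,525.6548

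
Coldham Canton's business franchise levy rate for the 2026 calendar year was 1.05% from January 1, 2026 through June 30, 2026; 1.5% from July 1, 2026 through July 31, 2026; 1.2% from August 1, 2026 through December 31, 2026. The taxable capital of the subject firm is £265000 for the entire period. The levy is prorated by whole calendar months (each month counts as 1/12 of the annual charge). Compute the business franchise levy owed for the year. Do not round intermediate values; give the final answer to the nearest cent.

January 1 – June 30, 2026: 6 months at 1.05% → £265000 × 1.05% × 6/12 = £1391.2500
July 1 – July 31, 2026: 1 month at 1.5% → £265000 × 1.5% × 1/12 = £331.2500
August 1 – December 31, 2026: 5 months at 1.2% → £265000 × 1.2% × 5/12 = £1325.0000
Total = £3047.5000

£3047.50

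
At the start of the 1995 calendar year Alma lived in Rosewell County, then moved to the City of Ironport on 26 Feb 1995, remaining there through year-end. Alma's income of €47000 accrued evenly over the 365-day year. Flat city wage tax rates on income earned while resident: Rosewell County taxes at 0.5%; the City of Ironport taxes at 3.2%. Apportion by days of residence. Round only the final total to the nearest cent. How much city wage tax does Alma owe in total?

Rosewell County, 1 Jan – 25 Feb 1995: 56 days → €47000 × 0.5% × 56/365 = €36.0548
The City of Ironport, 26 Feb – 31 Dec 1995: 309 days → €47000 × 3.2% × 309/365 = €1273.2493
Total = €1309.3041

€1309.30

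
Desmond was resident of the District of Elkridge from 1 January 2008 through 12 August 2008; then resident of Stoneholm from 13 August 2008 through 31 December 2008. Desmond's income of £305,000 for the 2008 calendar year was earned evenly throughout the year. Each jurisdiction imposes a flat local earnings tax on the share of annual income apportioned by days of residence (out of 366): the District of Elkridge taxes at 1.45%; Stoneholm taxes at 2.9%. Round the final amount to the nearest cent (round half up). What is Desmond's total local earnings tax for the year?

The District of Elkridge, 1 January – 12 August 2008: 225 days → £305,000 × 1.45% × 225/366 = £2,718.7500
Stoneholm, 13 August – 31 December 2008: 141 days → £305,000 × 2.9% × 141/366 = £3,407.5000
Total = £6,126.2500

£6,126.25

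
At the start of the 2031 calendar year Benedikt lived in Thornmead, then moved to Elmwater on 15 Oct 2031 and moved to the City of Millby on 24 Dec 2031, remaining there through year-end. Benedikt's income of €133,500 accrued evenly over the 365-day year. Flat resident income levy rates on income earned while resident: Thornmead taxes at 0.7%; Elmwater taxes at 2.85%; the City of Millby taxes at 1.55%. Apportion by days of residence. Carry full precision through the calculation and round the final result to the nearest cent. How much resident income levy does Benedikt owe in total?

Thornmead, 1 Jan – 14 Oct 2031: 287 days → €133,500 × 0.7% × 287/365 = €734.7986
Elmwater, 15 Oct – 23 Dec 2031: 70 days → €133,500 × 2.85% × 70/365 = €729.6781
The City of Millby, 24 Dec – 31 Dec 2031: 8 days → €133,500 × 1.55% × 8/365 = €45.3534
Total = €1,509.8301

€1,509.83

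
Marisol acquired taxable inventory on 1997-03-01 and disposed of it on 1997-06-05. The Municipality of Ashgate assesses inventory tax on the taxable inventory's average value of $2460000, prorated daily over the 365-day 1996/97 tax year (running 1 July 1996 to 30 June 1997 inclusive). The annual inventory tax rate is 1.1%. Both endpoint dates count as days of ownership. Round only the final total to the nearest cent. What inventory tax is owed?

Days held (1997-03-01 to 1997-06-05): 97 out of 365
Tax = $2460000 × 1.1% × 97/365 = $7191.2877

$7191.29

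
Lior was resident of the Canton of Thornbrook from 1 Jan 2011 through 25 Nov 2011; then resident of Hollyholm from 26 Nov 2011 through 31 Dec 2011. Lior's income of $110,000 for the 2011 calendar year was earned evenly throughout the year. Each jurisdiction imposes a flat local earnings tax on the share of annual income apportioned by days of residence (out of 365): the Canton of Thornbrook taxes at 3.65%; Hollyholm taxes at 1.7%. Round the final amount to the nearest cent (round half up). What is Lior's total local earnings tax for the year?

The Canton of Thornbrook, 1 Jan – 25 Nov 2011: 329 days → $110,000 × 3.65% × 329/365 = $3,619.0000
Hollyholm, 26 Nov – 31 Dec 2011: 36 days → $110,000 × 1.7% × 36/365 = $184.4384
Total = $3,803.4384

$3,803.44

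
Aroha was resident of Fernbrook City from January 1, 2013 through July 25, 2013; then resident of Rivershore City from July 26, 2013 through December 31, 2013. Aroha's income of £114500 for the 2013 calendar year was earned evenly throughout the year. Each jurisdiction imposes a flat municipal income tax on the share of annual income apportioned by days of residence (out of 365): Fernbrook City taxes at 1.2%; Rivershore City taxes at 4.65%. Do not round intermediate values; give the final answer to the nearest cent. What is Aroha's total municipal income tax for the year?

£3094.79

Fernbrook City, January 1 – July 25, 2013: 206 days → £114500 × 1.2% × 206/365 = £775.4630
Rivershore City, July 26 – December 31, 2013: 159 days → £114500 × 4.65% × 159/365 = £2319.3308
Total = £3094.7938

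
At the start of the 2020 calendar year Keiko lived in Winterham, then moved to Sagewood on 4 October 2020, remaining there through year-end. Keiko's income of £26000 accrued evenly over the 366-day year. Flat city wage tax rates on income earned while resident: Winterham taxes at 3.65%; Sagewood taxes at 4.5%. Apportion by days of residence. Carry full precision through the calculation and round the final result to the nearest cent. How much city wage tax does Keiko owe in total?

£1002.74

Winterham, 1 January – 3 October 2020: 277 days → £26000 × 3.65% × 277/366 = £718.2322
Sagewood, 4 October – 31 December 2020: 89 days → £26000 × 4.5% × 89/366 = £284.5082
Total = £1002.7404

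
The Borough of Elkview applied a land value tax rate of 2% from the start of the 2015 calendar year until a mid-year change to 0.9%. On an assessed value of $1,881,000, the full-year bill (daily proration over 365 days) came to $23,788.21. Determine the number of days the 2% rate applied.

121 days

Let d = days at the first rate; then 365 − d days at the second rate.
$1,881,000 × [2%·d + 0.9%·(365−d)] / 365 = $23,788.21
Solving gives d = 121, so the new rate took effect on 2 May 2015.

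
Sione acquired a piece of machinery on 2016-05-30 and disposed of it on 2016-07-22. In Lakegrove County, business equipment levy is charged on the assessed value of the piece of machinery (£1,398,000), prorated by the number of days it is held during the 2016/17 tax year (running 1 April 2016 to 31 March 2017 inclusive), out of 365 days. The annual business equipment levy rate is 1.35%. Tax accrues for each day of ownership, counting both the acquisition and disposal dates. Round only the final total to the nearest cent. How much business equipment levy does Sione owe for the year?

Days held (2016-05-30 to 2016-07-22): 54 out of 365
Tax = £1,398,000 × 1.35% × 54/365 = £2,792.1699

£2,792.17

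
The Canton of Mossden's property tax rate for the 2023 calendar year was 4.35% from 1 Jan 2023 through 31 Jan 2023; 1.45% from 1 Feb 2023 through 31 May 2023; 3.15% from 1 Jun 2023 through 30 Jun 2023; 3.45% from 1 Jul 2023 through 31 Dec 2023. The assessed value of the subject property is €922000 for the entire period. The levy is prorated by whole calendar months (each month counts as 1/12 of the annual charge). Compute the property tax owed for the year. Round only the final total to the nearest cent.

1 Jan – 31 Jan 2023: 1 month at 4.35% → €922000 × 4.35% × 1/12 = €3342.2500
1 Feb – 31 May 2023: 4 months at 1.45% → €922000 × 1.45% × 4/12 = €4456.3333
1 Jun – 30 Jun 2023: 1 month at 3.15% → €922000 × 3.15% × 1/12 = €2420.2500
1 Jul – 31 Dec 2023: 6 months at 3.45% → €922000 × 3.45% × 6/12 = €15904.5000
Total = €26123.3333

€26123.33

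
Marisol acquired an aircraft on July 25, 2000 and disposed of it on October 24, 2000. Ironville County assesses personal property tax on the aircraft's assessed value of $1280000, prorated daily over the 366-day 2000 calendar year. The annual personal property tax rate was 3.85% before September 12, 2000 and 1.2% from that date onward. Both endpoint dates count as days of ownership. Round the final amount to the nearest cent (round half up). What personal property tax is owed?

$8402.19

July 25 – September 11, 2000: 49 days at 3.85% → $1280000 × 3.85% × 49/366 = $6597.5956
September 12 – October 24, 2000: 43 days at 1.2% → $1280000 × 1.2% × 43/366 = $1804.5902
Total = $8402.1858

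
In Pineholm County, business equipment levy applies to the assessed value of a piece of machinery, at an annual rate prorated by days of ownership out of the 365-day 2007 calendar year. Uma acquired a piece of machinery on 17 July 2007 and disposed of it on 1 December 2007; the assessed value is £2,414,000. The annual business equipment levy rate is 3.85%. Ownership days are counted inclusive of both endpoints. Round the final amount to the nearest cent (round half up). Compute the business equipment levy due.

Days held (17 July – 1 December 2007): 138 out of 365
Tax = £2,414,000 × 3.85% × 138/365 = £35,138.5808

£35,138.58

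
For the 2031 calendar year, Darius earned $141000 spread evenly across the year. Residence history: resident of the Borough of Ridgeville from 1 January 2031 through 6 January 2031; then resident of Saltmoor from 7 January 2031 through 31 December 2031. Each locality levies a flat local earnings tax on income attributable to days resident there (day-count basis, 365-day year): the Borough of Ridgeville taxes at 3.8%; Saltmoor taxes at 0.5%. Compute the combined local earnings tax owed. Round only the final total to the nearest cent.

The Borough of Ridgeville, 1 January – 6 January 2031: 6 days → $141000 × 3.8% × 6/365 = $88.0767
Saltmoor, 7 January – 31 December 2031: 359 days → $141000 × 0.5% × 359/365 = $693.4110
Total = $781.4877

$781.49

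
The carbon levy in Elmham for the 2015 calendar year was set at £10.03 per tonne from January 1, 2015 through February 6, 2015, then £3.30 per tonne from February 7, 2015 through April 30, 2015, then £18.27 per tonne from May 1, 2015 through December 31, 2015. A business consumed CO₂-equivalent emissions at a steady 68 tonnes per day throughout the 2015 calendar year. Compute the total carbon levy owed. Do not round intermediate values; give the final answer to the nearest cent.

£348238.88

January 1 – February 6, 2015: 37 days × 68 tonnes/day = 2,516 tonnes at £10.03/tonne → £25235.48
February 7 – April 30, 2015: 83 days × 68 tonnes/day = 5,644 tonnes at £3.30/tonne → £18625.20
May 1 – December 31, 2015: 245 days × 68 tonnes/day = 16,660 tonnes at £18.27/tonne → £304378.20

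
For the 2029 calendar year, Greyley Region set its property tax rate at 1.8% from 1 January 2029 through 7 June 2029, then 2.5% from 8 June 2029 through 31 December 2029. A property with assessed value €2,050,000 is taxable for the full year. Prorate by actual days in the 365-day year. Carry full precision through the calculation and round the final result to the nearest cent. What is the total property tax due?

€45,038.22

1 January – 7 June 2029: 158 days at 1.8% → €2,050,000 × 1.8% × 158/365 = €15,973.1507
8 June – 31 December 2029: 207 days at 2.5% → €2,050,000 × 2.5% × 207/365 = €29,065.0685
Total = €45,038.2192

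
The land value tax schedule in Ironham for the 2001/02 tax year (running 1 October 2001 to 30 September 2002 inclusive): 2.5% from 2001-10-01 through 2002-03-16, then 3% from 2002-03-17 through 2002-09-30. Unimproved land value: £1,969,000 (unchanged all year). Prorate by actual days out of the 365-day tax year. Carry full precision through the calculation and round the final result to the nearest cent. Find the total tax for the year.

2001-10-01 to 2002-03-16: 167 days at 2.5% → £1,969,000 × 2.5% × 167/365 = £22,522.1233
2002-03-17 to 2002-09-30: 198 days at 3% → £1,969,000 × 3% × 198/365 = £32,043.4521
Total = £54,565.5753

£54,565.58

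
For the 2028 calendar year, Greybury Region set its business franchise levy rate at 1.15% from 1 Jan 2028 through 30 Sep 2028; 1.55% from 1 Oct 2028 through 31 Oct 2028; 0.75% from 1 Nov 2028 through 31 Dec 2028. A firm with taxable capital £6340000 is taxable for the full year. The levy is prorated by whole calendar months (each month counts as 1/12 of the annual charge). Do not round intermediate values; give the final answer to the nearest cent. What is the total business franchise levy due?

1 Jan – 30 Sep 2028: 9 months at 1.15% → £6340000 × 1.15% × 9/12 = £54682.5000
1 Oct – 31 Oct 2028: 1 month at 1.55% → £6340000 × 1.55% × 1/12 = £8189.1667
1 Nov – 31 Dec 2028: 2 months at 0.75% → £6340000 × 0.75% × 2/12 = £7925.0000
Total = £70796.6667

£70796.67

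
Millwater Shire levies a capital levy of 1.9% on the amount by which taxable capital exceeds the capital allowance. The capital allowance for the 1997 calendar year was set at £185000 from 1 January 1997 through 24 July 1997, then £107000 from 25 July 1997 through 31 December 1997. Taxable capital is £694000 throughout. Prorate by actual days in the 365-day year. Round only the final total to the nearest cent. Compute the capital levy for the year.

1 January – 24 July 1997: 205 days, exemption £185000 → (£694000 − £185000) × 1.9% × 205/365 = £5431.6575
25 July – 31 December 1997: 160 days, exemption £107000 → (£694000 − £107000) × 1.9% × 160/365 = £4888.9863
Total = £10320.6438

£10320.64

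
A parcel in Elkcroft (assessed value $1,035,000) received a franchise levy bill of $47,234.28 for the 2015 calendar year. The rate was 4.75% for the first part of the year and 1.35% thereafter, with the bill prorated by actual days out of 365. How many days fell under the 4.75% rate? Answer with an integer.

345 days

Let d = days at the first rate; then 365 − d days at the second rate.
$1,035,000 × [4.75%·d + 1.35%·(365−d)] / 365 = $47,234.28
Solving gives d = 345, so the new rate took effect on December 12, 2015.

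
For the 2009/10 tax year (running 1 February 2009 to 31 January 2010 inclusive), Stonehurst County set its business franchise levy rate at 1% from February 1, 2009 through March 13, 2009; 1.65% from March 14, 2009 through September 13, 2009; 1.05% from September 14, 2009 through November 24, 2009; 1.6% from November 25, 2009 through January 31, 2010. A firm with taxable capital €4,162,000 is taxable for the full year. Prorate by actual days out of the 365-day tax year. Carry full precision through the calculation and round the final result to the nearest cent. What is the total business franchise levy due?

February 1 – March 13, 2009: 41 days at 1% → €4,162,000 × 1% × 41/365 = €4,675.1233
March 14 – September 13, 2009: 184 days at 1.65% → €4,162,000 × 1.65% × 184/365 = €34,618.7178
September 14 – November 24, 2009: 72 days at 1.05% → €4,162,000 × 1.05% × 72/365 = €8,620.4712
November 25, 2009 – January 31, 2010: 68 days at 1.6% → €4,162,000 × 1.6% × 68/365 = €12,406.1808
Total = €60,320.4932

€60,320.49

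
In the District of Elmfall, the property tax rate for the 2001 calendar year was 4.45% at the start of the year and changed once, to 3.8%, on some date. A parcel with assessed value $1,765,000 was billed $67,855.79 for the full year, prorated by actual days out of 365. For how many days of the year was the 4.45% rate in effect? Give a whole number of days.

25 days

Let d = days at the first rate; then 365 − d days at the second rate.
$1,765,000 × [4.45%·d + 3.8%·(365−d)] / 365 = $67,855.79
Solving gives d = 25, so the new rate took effect on 26 January 2001.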